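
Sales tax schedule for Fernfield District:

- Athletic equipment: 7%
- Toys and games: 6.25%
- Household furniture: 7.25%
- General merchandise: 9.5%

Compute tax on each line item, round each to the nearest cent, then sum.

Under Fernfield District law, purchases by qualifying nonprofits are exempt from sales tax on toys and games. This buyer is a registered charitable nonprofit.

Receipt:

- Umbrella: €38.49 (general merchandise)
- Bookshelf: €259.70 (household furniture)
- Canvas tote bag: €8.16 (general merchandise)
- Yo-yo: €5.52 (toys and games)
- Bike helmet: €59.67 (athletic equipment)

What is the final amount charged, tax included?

€398.99

Umbrella €38.49: general merchandise → 9.5% → €3.66
Bookshelf €259.70: household furniture → 7.25% → €18.83
Canvas tote bag €8.16: general merchandise → 9.5% → €0.78
Yo-yo €5.52: toys and games, buyer-exempt → 0% → €0.00
Bike helmet €59.67: athletic equipment → 7% → €4.18
Subtotal = €371.54; tax = €27.45; total due = €398.99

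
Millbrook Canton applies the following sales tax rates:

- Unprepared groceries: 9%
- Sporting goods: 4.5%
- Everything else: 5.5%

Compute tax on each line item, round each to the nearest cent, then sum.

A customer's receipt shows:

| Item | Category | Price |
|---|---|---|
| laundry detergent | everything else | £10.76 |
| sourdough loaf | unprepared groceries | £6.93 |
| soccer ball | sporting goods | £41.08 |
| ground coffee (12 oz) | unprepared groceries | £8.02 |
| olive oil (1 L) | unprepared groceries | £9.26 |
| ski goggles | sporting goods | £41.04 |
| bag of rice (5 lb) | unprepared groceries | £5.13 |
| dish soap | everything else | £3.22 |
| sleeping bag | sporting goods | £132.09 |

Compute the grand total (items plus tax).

Laundry detergent £10.76: everything else → 5.5% → £0.59
Sourdough loaf £6.93: unprepared groceries → 9% → £0.62
Soccer ball £41.08: sporting goods → 4.5% → £1.85
Ground coffee (12 oz) £8.02: unprepared groceries → 9% → £0.72
Olive oil (1 L) £9.26: unprepared groceries → 9% → £0.83
Ski goggles £41.04: sporting goods → 4.5% → £1.85
Bag of rice (5 lb) £5.13: unprepared groceries → 9% → £0.46
Dish soap £3.22: everything else → 5.5% → £0.18
Sleeping bag £132.09: sporting goods → 4.5% → £5.94
Subtotal = £257.53; tax = £13.04; total due = £270.57

£270.57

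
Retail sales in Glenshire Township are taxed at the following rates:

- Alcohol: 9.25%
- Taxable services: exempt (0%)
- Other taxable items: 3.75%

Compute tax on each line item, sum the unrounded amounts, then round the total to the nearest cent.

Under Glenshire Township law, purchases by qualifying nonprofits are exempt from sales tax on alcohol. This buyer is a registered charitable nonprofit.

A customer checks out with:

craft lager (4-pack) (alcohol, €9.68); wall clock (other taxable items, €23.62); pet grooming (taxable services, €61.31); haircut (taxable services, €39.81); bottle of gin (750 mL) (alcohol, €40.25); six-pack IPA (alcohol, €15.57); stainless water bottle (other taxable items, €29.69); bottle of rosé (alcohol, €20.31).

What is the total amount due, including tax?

Craft lager (4-pack) €9.68: alcohol, buyer-exempt → 0% → €0.00
Wall clock €23.62: other taxable items → 3.75% → €0.88575
Pet grooming €61.31: taxable services → 0% → €0.00
Haircut €39.81: taxable services → 0% → €0.00
Bottle of gin (750 mL) €40.25: alcohol, buyer-exempt → 0% → €0.00
Six-pack IPA €15.57: alcohol, buyer-exempt → 0% → €0.00
Stainless water bottle €29.69: other taxable items → 3.75% → €1.113375
Bottle of rosé €20.31: alcohol, buyer-exempt → 0% → €0.00
Subtotal = €240.24; unrounded tax = €1.999125 → €2.00; total due = €242.24

€242.24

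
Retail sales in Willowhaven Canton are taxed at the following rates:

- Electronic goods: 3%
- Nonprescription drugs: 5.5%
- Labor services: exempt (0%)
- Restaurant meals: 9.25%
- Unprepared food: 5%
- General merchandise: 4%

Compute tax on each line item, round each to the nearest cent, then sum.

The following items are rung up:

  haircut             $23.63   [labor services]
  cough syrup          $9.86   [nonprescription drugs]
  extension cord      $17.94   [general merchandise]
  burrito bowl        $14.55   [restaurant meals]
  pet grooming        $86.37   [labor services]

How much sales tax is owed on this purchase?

$2.61

Haircut $23.63: labor services → 0% → $0.00
Cough syrup $9.86: nonprescription drugs → 5.5% → $0.54
Extension cord $17.94: general merchandise → 4% → $0.72
Burrito bowl $14.55: restaurant meals → 9.25% → $1.35
Pet grooming $86.37: labor services → 0% → $0.00
Total tax = $0.54 + $0.72 + $1.35 = $2.61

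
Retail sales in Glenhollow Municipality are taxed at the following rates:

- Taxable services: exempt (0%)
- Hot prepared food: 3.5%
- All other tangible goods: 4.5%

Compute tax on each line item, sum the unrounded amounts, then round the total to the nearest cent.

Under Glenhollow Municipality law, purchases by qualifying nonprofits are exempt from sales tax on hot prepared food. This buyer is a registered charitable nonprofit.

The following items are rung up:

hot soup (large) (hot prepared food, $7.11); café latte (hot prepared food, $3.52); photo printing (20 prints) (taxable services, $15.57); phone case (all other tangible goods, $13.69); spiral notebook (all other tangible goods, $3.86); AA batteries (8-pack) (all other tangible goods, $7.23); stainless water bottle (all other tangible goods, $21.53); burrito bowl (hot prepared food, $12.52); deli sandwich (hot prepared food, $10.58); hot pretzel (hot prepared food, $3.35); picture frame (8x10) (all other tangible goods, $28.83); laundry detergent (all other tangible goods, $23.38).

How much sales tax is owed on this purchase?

$4.43

Hot soup (large) $7.11: hot prepared food, buyer-exempt → 0% → $0.00
Café latte $3.52: hot prepared food, buyer-exempt → 0% → $0.00
Photo printing (20 prints) $15.57: taxable services → 0% → $0.00
Phone case $13.69: all other tangible goods → 4.5% → $0.61605
Spiral notebook $3.86: all other tangible goods → 4.5% → $0.1737
AA batteries (8-pack) $7.23: all other tangible goods → 4.5% → $0.32535
Stainless water bottle $21.53: all other tangible goods → 4.5% → $0.96885
Burrito bowl $12.52: hot prepared food, buyer-exempt → 0% → $0.00
Deli sandwich $10.58: hot prepared food, buyer-exempt → 0% → $0.00
Hot pretzel $3.35: hot prepared food, buyer-exempt → 0% → $0.00
Picture frame (8x10) $28.83: all other tangible goods → 4.5% → $1.29735
Laundry detergent $23.38: all other tangible goods → 4.5% → $1.0521
Unrounded tax sum = $4.4334 → $4.43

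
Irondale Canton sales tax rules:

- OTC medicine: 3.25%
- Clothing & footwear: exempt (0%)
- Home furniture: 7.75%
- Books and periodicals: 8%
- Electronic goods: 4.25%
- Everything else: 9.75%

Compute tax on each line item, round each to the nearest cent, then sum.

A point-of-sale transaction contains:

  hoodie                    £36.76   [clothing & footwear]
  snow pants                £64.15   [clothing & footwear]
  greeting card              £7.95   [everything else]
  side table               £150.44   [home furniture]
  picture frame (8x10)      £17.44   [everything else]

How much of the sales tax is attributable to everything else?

Greeting card £7.95: everything else → 9.75% → £0.78
Picture frame (8x10) £17.44: everything else → 9.75% → £1.70
Tax on everything else = £0.78 + £1.70 = £2.48

£2.48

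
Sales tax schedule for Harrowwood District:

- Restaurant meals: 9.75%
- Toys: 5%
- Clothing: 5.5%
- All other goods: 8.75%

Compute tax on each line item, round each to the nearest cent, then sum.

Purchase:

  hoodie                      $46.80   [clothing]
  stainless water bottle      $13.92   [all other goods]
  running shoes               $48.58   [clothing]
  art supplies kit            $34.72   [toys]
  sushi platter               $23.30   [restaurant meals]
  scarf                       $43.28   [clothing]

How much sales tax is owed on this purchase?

$12.85

Hoodie $46.80: clothing → 5.5% → $2.57
Stainless water bottle $13.92: all other goods → 8.75% → $1.22
Running shoes $48.58: clothing → 5.5% → $2.67
Art supplies kit $34.72: toys → 5% → $1.74
Sushi platter $23.30: restaurant meals → 9.75% → $2.27
Scarf $43.28: clothing → 5.5% → $2.38
Total tax = $2.57 + $1.22 + $2.67 + $1.74 + $2.27 + $2.38 = $12.85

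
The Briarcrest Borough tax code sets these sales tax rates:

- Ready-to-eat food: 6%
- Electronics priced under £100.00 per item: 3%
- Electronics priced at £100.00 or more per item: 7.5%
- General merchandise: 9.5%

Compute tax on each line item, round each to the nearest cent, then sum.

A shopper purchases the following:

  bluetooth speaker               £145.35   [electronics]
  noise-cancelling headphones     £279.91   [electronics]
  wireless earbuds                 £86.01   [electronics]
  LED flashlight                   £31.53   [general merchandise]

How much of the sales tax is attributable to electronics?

£34.47

Bluetooth speaker £145.35: electronics, £100.00 or more → 7.5% → £10.90
Noise-cancelling headphones £279.91: electronics, £100.00 or more → 7.5% → £20.99
Wireless earbuds £86.01: electronics, under £100.00 → 3% → £2.58
Tax on electronics = £10.90 + £20.99 + £2.58 = £34.47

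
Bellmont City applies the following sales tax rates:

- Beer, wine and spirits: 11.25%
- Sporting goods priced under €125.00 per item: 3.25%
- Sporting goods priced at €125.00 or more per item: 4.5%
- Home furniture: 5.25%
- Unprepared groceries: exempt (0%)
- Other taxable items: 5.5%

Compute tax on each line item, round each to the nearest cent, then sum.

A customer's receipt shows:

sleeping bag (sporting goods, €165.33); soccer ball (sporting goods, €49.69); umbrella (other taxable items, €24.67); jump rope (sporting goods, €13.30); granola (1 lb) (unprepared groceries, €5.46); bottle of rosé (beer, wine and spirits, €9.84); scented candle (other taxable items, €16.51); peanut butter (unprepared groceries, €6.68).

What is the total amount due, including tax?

Sleeping bag €165.33: sporting goods, €125.00 or more → 4.5% → €7.44
Soccer ball €49.69: sporting goods, under €125.00 → 3.25% → €1.61
Umbrella €24.67: other taxable items → 5.5% → €1.36
Jump rope €13.30: sporting goods, under €125.00 → 3.25% → €0.43
Granola (1 lb) €5.46: unprepared groceries → 0% → €0.00
Bottle of rosé €9.84: beer, wine and spirits → 11.25% → €1.11
Scented candle €16.51: other taxable items → 5.5% → €0.91
Peanut butter €6.68: unprepared groceries → 0% → €0.00
Subtotal = €291.48; tax = €12.86; total due = €304.34

€304.34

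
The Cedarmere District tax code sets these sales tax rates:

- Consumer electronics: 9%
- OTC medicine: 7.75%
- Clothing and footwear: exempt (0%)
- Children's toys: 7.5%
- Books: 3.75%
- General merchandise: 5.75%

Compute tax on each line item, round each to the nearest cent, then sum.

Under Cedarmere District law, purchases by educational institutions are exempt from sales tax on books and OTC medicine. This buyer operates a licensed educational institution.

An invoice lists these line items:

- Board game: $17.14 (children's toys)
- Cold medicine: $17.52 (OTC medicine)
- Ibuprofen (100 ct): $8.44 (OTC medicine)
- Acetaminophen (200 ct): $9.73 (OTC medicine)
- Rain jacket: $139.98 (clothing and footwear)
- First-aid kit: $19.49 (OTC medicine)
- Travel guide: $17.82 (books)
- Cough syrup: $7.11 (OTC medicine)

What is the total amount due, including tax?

Board game $17.14: children's toys → 7.5% → $1.29
Cold medicine $17.52: OTC medicine, buyer-exempt → 0% → $0.00
Ibuprofen (100 ct) $8.44: OTC medicine, buyer-exempt → 0% → $0.00
Acetaminophen (200 ct) $9.73: OTC medicine, buyer-exempt → 0% → $0.00
Rain jacket $139.98: clothing and footwear → 0% → $0.00
First-aid kit $19.49: OTC medicine, buyer-exempt → 0% → $0.00
Travel guide $17.82: books, buyer-exempt → 0% → $0.00
Cough syrup $7.11: OTC medicine, buyer-exempt → 0% → $0.00
Subtotal = $237.23; tax = $1.29; total due = $238.52

$238.52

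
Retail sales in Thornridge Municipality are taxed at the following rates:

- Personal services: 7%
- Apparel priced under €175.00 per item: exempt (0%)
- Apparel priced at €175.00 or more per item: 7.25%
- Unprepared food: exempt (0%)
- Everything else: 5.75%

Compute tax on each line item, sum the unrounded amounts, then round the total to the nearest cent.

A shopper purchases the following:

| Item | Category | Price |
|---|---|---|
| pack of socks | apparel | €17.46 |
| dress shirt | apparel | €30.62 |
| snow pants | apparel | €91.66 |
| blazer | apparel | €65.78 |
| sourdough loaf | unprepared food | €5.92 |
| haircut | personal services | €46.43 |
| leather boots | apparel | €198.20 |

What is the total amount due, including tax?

Pack of socks €17.46: apparel, under €175.00 → 0% → €0.00
Dress shirt €30.62: apparel, under €175.00 → 0% → €0.00
Snow pants €91.66: apparel, under €175.00 → 0% → €0.00
Blazer €65.78: apparel, under €175.00 → 0% → €0.00
Sourdough loaf €5.92: unprepared food → 0% → €0.00
Haircut €46.43: personal services → 7% → €3.2501
Leather boots €198.20: apparel, €175.00 or more → 7.25% → €14.3695
Subtotal = €456.07; unrounded tax = €17.6196 → €17.62; total due = €473.69

€473.69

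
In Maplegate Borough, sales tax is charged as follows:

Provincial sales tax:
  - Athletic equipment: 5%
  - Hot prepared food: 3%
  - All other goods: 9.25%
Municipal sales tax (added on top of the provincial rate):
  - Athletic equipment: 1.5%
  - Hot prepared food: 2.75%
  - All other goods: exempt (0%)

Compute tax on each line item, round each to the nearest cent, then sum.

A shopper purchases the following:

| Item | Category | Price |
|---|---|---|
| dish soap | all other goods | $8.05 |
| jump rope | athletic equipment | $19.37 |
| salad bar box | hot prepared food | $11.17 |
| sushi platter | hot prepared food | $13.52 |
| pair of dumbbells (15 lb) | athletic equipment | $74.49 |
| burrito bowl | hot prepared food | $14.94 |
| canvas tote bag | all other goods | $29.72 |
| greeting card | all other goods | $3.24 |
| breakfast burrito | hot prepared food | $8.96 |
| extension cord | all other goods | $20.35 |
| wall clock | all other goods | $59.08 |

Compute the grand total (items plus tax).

Dish soap $8.05: all other goods → 9.25% + 0% municipal = 9.25% → $0.74
Jump rope $19.37: athletic equipment → 5% + 1.5% municipal = 6.5% → $1.26
Salad bar box $11.17: hot prepared food → 3% + 2.75% municipal = 5.75% → $0.64
Sushi platter $13.52: hot prepared food → 3% + 2.75% municipal = 5.75% → $0.78
Pair of dumbbells (15 lb) $74.49: athletic equipment → 5% + 1.5% municipal = 6.5% → $4.84
Burrito bowl $14.94: hot prepared food → 3% + 2.75% municipal = 5.75% → $0.86
Canvas tote bag $29.72: all other goods → 9.25% + 0% municipal = 9.25% → $2.75
Greeting card $3.24: all other goods → 9.25% + 0% municipal = 9.25% → $0.30
Breakfast burrito $8.96: hot prepared food → 3% + 2.75% municipal = 5.75% → $0.52
Extension cord $20.35: all other goods → 9.25% + 0% municipal = 9.25% → $1.88
Wall clock $59.08: all other goods → 9.25% + 0% municipal = 9.25% → $5.46
Subtotal = $262.89; tax = $20.03; total due = $282.92

$282.92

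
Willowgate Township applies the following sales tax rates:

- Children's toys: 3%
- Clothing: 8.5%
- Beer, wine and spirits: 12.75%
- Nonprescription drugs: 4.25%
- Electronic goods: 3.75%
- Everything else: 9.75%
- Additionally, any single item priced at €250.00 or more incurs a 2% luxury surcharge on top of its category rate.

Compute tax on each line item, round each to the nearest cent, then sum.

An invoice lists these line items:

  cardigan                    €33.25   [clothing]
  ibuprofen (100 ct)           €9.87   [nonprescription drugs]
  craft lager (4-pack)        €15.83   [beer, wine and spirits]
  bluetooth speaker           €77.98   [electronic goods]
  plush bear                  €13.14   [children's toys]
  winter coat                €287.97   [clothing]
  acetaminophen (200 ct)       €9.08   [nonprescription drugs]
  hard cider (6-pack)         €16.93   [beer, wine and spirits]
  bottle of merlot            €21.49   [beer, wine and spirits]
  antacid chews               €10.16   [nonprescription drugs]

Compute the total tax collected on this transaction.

Cardigan €33.25: clothing → 8.5% → €2.83
Ibuprofen (100 ct) €9.87: nonprescription drugs → 4.25% → €0.42
Craft lager (4-pack) €15.83: beer, wine and spirits → 12.75% → €2.02
Bluetooth speaker €77.98: electronic goods → 3.75% → €2.92
Plush bear €13.14: children's toys → 3% → €0.39
Winter coat €287.97: clothing → 8.5% + 2% surcharge = 10.5% → €30.24
Acetaminophen (200 ct) €9.08: nonprescription drugs → 4.25% → €0.39
Hard cider (6-pack) €16.93: beer, wine and spirits → 12.75% → €2.16
Bottle of merlot €21.49: beer, wine and spirits → 12.75% → €2.74
Antacid chews €10.16: nonprescription drugs → 4.25% → €0.43
Total tax = €2.83 + €0.42 + €2.02 + €2.92 + €0.39 + €30.24 + €0.39 + €2.16 + €2.74 + €0.43 = €44.54

€44.54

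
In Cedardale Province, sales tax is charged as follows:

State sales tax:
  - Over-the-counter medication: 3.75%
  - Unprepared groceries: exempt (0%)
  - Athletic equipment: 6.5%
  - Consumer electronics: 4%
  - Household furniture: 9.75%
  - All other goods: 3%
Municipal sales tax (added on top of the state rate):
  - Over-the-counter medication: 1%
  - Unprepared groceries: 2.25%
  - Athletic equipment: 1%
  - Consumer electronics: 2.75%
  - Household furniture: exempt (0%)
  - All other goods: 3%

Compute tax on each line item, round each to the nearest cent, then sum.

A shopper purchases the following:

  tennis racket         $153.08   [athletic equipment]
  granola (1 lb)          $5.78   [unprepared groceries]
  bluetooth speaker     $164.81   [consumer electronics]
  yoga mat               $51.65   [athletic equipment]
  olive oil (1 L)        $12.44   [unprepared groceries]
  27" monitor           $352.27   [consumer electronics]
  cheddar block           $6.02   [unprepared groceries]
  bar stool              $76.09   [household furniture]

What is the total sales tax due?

Tennis racket $153.08: athletic equipment → 6.5% + 1% municipal = 7.5% → $11.48
Granola (1 lb) $5.78: unprepared groceries → 0% + 2.25% municipal = 2.25% → $0.13
Bluetooth speaker $164.81: consumer electronics → 4% + 2.75% municipal = 6.75% → $11.12
Yoga mat $51.65: athletic equipment → 6.5% + 1% municipal = 7.5% → $3.87
Olive oil (1 L) $12.44: unprepared groceries → 0% + 2.25% municipal = 2.25% → $0.28
27" monitor $352.27: consumer electronics → 4% + 2.75% municipal = 6.75% → $23.78
Cheddar block $6.02: unprepared groceries → 0% + 2.25% municipal = 2.25% → $0.14
Bar stool $76.09: household furniture → 9.75% + 0% municipal = 9.75% → $7.42
Total tax = $11.48 + $0.13 + $11.12 + $3.87 + $0.28 + $23.78 + $0.14 + $7.42 = $58.22

$58.22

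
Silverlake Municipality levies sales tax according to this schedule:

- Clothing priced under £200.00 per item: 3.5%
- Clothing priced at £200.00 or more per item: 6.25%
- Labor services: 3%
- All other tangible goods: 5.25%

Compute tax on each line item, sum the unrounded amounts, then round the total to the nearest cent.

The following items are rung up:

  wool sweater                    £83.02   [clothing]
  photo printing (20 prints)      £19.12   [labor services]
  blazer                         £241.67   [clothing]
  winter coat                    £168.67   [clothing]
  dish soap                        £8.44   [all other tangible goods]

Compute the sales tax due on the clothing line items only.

Wool sweater £83.02: clothing, under £200.00 → 3.5% → £2.9057
Blazer £241.67: clothing, £200.00 or more → 6.25% → £15.104375
Winter coat £168.67: clothing, under £200.00 → 3.5% → £5.90345
Tax on clothing: unrounded sum = £23.913525 → £23.91

£23.91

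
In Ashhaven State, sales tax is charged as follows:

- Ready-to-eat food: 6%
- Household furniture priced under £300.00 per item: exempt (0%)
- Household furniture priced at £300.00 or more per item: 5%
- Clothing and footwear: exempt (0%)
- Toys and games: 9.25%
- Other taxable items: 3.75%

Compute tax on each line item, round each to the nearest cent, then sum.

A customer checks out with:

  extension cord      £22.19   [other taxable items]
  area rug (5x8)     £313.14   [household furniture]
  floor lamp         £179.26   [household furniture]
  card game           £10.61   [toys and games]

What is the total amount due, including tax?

£542.67

Extension cord £22.19: other taxable items → 3.75% → £0.83
Area rug (5x8) £313.14: household furniture, £300.00 or more → 5% → £15.66
Floor lamp £179.26: household furniture, under £300.00 → 0% → £0.00
Card game £10.61: toys and games → 9.25% → £0.98
Subtotal = £525.20; tax = £17.47; total due = £542.67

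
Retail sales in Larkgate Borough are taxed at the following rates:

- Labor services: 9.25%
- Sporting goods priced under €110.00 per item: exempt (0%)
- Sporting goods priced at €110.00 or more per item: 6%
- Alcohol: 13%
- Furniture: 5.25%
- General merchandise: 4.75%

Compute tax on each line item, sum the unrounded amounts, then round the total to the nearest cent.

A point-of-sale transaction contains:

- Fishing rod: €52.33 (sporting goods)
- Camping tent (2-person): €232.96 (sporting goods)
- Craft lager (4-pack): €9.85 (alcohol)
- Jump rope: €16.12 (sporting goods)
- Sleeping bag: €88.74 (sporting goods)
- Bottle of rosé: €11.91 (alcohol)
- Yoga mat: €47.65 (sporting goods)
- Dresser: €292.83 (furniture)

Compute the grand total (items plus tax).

Fishing rod €52.33: sporting goods, under €110.00 → 0% → €0.00
Camping tent (2-person) €232.96: sporting goods, €110.00 or more → 6% → €13.9776
Craft lager (4-pack) €9.85: alcohol → 13% → €1.2805
Jump rope €16.12: sporting goods, under €110.00 → 0% → €0.00
Sleeping bag €88.74: sporting goods, under €110.00 → 0% → €0.00
Bottle of rosé €11.91: alcohol → 13% → €1.5483
Yoga mat €47.65: sporting goods, under €110.00 → 0% → €0.00
Dresser €292.83: furniture → 5.25% → €15.373575
Subtotal = €752.39; unrounded tax = €32.179975 → €32.18; total due = €784.57

€784.57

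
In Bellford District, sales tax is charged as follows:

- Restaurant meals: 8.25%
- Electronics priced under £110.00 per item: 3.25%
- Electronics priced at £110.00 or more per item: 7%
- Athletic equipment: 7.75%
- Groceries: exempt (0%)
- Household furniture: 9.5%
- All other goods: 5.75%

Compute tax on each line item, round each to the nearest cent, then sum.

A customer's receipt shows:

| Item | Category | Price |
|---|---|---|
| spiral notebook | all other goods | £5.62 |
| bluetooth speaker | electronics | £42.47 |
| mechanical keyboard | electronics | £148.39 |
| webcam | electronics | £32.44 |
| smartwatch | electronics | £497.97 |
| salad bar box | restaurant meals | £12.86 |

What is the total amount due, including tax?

£788.81

Spiral notebook £5.62: all other goods → 5.75% → £0.32
Bluetooth speaker £42.47: electronics, under £110.00 → 3.25% → £1.38
Mechanical keyboard £148.39: electronics, £110.00 or more → 7% → £10.39
Webcam £32.44: electronics, under £110.00 → 3.25% → £1.05
Smartwatch £497.97: electronics, £110.00 or more → 7% → £34.86
Salad bar box £12.86: restaurant meals → 8.25% → £1.06
Subtotal = £739.75; tax = £49.06; total due = £788.81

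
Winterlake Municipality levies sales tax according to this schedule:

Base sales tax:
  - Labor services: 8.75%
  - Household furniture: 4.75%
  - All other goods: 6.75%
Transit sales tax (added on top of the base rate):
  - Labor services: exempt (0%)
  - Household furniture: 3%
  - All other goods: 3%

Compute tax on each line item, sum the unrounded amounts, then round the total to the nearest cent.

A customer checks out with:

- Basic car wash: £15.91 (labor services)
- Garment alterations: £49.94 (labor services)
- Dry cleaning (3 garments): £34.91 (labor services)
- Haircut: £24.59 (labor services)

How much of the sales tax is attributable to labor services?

Basic car wash £15.91: labor services → 8.75% + 0% transit = 8.75% → £1.392125
Garment alterations £49.94: labor services → 8.75% + 0% transit = 8.75% → £4.36975
Dry cleaning (3 garments) £34.91: labor services → 8.75% + 0% transit = 8.75% → £3.054625
Haircut £24.59: labor services → 8.75% + 0% transit = 8.75% → £2.151625
Tax on labor services: unrounded sum = £10.968125 → £10.97

£10.97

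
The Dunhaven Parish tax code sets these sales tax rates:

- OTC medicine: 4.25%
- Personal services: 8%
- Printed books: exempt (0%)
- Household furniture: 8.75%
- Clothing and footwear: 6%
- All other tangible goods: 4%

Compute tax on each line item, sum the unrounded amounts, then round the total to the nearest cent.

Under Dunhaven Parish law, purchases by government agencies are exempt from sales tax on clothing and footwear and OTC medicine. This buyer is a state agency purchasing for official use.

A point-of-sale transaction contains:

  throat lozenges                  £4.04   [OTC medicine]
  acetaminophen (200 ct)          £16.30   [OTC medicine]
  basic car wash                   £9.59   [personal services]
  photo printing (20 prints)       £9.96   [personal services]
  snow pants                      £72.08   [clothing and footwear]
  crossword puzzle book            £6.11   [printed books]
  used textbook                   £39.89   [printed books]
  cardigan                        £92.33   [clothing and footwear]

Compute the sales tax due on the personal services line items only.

Basic car wash £9.59: personal services → 8% → £0.7672
Photo printing (20 prints) £9.96: personal services → 8% → £0.7968
Tax on personal services: unrounded sum = £1.564 → £1.56

£1.56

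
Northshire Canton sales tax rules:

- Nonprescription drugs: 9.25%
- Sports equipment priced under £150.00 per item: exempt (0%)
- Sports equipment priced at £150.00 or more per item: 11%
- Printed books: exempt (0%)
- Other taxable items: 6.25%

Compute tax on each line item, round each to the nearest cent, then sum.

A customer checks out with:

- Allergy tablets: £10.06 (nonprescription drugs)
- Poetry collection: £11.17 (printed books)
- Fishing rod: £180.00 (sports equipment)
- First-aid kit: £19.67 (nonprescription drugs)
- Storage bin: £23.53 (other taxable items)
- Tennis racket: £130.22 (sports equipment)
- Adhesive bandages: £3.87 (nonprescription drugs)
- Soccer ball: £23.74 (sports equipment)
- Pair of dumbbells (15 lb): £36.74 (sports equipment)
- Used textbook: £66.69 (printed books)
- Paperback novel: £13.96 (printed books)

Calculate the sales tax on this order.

Allergy tablets £10.06: nonprescription drugs → 9.25% → £0.93
Poetry collection £11.17: printed books → 0% → £0.00
Fishing rod £180.00: sports equipment, £150.00 or more → 11% → £19.80
First-aid kit £19.67: nonprescription drugs → 9.25% → £1.82
Storage bin £23.53: other taxable items → 6.25% → £1.47
Tennis racket £130.22: sports equipment, under £150.00 → 0% → £0.00
Adhesive bandages £3.87: nonprescription drugs → 9.25% → £0.36
Soccer ball £23.74: sports equipment, under £150.00 → 0% → £0.00
Pair of dumbbells (15 lb) £36.74: sports equipment, under £150.00 → 0% → £0.00
Used textbook £66.69: printed books → 0% → £0.00
Paperback novel £13.96: printed books → 0% → £0.00
Total tax = £0.93 + £19.80 + £1.82 + £1.47 + £0.36 = £24.38

£24.38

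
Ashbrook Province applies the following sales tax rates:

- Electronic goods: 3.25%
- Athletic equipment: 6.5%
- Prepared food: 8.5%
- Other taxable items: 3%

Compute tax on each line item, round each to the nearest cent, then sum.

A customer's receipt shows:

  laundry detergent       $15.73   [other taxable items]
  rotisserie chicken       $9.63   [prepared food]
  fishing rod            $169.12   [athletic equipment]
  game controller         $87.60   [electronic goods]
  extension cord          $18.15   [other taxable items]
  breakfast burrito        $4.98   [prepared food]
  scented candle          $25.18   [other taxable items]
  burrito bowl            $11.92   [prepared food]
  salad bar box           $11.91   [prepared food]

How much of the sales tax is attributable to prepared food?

$3.26

Rotisserie chicken $9.63: prepared food → 8.5% → $0.82
Breakfast burrito $4.98: prepared food → 8.5% → $0.42
Burrito bowl $11.92: prepared food → 8.5% → $1.01
Salad bar box $11.91: prepared food → 8.5% → $1.01
Tax on prepared food = $0.82 + $0.42 + $1.01 + $1.01 = $3.26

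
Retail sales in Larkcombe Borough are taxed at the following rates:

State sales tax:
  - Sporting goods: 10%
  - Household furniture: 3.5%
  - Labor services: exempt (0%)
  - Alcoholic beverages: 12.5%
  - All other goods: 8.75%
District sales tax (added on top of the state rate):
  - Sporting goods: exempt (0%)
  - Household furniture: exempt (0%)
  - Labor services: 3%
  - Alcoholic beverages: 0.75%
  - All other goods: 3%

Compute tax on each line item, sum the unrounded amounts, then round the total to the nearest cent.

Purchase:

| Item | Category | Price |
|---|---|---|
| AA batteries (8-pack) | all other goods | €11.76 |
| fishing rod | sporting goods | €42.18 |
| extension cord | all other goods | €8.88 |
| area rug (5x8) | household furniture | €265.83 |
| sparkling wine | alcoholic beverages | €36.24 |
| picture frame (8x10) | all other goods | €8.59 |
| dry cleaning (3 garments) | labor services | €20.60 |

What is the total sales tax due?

AA batteries (8-pack) €11.76: all other goods → 8.75% + 3% district = 11.75% → €1.3818
Fishing rod €42.18: sporting goods → 10% + 0% district = 10% → €4.218
Extension cord €8.88: all other goods → 8.75% + 3% district = 11.75% → €1.0434
Area rug (5x8) €265.83: household furniture → 3.5% + 0% district = 3.5% → €9.30405
Sparkling wine €36.24: alcoholic beverages → 12.5% + 0.75% district = 13.25% → €4.8018
Picture frame (8x10) €8.59: all other goods → 8.75% + 3% district = 11.75% → €1.009325
Dry cleaning (3 garments) €20.60: labor services → 0% + 3% district = 3% → €0.618
Unrounded tax sum = €22.376375 → €22.38

€22.38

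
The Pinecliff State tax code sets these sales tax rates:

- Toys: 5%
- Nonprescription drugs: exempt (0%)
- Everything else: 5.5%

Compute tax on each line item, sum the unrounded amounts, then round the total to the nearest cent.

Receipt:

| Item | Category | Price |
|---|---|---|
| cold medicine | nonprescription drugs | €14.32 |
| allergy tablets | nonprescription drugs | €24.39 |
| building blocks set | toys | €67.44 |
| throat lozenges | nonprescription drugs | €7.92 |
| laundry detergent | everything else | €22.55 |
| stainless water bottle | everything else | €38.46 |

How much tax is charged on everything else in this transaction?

€3.36

Laundry detergent €22.55: everything else → 5.5% → €1.24025
Stainless water bottle €38.46: everything else → 5.5% → €2.1153
Tax on everything else: unrounded sum = €3.35555 → €3.36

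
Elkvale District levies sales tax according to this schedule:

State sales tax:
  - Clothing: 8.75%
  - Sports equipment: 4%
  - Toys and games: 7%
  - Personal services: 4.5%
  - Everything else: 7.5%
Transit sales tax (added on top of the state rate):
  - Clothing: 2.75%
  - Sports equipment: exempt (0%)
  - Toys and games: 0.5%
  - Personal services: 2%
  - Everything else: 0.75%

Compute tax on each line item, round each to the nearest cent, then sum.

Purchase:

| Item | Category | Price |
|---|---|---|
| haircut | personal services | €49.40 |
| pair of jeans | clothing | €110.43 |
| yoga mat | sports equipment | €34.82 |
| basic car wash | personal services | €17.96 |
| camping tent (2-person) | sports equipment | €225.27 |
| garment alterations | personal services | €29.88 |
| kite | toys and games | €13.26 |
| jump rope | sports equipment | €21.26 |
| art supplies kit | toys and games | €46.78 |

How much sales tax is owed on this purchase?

€34.77

Haircut €49.40: personal services → 4.5% + 2% transit = 6.5% → €3.21
Pair of jeans €110.43: clothing → 8.75% + 2.75% transit = 11.5% → €12.70
Yoga mat €34.82: sports equipment → 4% + 0% transit = 4% → €1.39
Basic car wash €17.96: personal services → 4.5% + 2% transit = 6.5% → €1.17
Camping tent (2-person) €225.27: sports equipment → 4% + 0% transit = 4% → €9.01
Garment alterations €29.88: personal services → 4.5% + 2% transit = 6.5% → €1.94
Kite €13.26: toys and games → 7% + 0.5% transit = 7.5% → €0.99
Jump rope €21.26: sports equipment → 4% + 0% transit = 4% → €0.85
Art supplies kit €46.78: toys and games → 7% + 0.5% transit = 7.5% → €3.51
Total tax = €3.21 + €12.70 + €1.39 + €1.17 + €9.01 + €1.94 + €0.99 + €0.85 + €3.51 = €34.77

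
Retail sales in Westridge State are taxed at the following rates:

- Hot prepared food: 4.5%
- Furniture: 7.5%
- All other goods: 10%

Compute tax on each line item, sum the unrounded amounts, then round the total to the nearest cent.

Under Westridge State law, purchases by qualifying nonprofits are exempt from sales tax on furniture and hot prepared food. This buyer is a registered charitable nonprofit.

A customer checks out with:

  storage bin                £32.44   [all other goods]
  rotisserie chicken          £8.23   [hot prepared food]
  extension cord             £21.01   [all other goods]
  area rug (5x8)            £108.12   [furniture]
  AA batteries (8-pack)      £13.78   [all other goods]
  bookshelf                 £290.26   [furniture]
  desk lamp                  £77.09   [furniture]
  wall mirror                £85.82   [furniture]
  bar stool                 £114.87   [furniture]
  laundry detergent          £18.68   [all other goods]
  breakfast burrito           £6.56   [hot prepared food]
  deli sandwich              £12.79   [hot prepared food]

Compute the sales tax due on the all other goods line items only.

£8.59

Storage bin £32.44: all other goods → 10% → £3.244
Extension cord £21.01: all other goods → 10% → £2.101
AA batteries (8-pack) £13.78: all other goods → 10% → £1.378
Laundry detergent £18.68: all other goods → 10% → £1.868
Tax on all other goods: unrounded sum = £8.591 → £8.59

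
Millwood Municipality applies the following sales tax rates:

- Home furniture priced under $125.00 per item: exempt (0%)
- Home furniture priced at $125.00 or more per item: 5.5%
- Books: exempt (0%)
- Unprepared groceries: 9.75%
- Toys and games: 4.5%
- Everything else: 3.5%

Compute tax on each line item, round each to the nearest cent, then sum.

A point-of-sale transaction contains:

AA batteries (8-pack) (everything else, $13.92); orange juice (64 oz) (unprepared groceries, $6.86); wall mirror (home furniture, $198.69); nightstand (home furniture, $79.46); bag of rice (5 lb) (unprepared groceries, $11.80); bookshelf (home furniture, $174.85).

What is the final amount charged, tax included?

$508.44

AA batteries (8-pack) $13.92: everything else → 3.5% → $0.49
Orange juice (64 oz) $6.86: unprepared groceries → 9.75% → $0.67
Wall mirror $198.69: home furniture, $125.00 or more → 5.5% → $10.93
Nightstand $79.46: home furniture, under $125.00 → 0% → $0.00
Bag of rice (5 lb) $11.80: unprepared groceries → 9.75% → $1.15
Bookshelf $174.85: home furniture, $125.00 or more → 5.5% → $9.62
Subtotal = $485.58; tax = $22.86; total due = $508.44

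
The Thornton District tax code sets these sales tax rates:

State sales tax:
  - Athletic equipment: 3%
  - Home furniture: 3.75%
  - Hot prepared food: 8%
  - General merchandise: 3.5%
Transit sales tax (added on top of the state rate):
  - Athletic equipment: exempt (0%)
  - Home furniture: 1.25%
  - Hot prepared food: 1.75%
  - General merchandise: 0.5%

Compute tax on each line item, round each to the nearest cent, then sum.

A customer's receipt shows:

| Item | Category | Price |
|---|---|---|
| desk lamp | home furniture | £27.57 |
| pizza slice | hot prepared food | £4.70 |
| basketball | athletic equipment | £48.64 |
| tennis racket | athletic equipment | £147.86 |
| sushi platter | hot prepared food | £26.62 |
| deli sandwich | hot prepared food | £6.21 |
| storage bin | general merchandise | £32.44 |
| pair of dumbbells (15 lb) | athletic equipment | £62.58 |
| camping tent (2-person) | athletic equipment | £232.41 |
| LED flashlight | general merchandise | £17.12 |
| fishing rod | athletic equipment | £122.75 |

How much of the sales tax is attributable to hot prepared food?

Pizza slice £4.70: hot prepared food → 8% + 1.75% transit = 9.75% → £0.46
Sushi platter £26.62: hot prepared food → 8% + 1.75% transit = 9.75% → £2.60
Deli sandwich £6.21: hot prepared food → 8% + 1.75% transit = 9.75% → £0.61
Tax on hot prepared food = £0.46 + £2.60 + £0.61 = £3.67

£3.67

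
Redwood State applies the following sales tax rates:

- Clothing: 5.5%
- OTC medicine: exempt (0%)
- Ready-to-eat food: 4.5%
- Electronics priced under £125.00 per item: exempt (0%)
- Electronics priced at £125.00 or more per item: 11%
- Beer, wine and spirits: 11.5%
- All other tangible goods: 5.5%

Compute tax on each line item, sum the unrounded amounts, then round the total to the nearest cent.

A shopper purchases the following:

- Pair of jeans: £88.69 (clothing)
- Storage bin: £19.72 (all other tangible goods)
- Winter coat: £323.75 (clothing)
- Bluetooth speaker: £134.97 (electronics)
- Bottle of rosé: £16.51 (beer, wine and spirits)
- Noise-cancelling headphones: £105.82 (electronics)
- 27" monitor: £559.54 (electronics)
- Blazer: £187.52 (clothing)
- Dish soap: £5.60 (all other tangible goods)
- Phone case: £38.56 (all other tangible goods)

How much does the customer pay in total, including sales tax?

Pair of jeans £88.69: clothing → 5.5% → £4.87795
Storage bin £19.72: all other tangible goods → 5.5% → £1.0846
Winter coat £323.75: clothing → 5.5% → £17.80625
Bluetooth speaker £134.97: electronics, £125.00 or more → 11% → £14.8467
Bottle of rosé £16.51: beer, wine and spirits → 11.5% → £1.89865
Noise-cancelling headphones £105.82: electronics, under £125.00 → 0% → £0.00
27" monitor £559.54: electronics, £125.00 or more → 11% → £61.5494
Blazer £187.52: clothing → 5.5% → £10.3136
Dish soap £5.60: all other tangible goods → 5.5% → £0.308
Phone case £38.56: all other tangible goods → 5.5% → £2.1208
Subtotal = £1480.68; unrounded tax = £114.80595 → £114.81; total due = £1595.49

£1595.49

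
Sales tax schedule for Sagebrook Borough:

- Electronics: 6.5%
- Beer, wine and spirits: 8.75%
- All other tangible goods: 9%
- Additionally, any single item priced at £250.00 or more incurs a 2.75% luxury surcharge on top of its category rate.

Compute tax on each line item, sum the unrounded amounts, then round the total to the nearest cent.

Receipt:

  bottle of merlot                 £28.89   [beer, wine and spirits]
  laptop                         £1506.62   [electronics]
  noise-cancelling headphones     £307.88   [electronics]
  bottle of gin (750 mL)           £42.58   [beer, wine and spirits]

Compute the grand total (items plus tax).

Bottle of merlot £28.89: beer, wine and spirits → 8.75% → £2.527875
Laptop £1506.62: electronics → 6.5% + 2.75% surcharge = 9.25% → £139.36235
Noise-cancelling headphones £307.88: electronics → 6.5% + 2.75% surcharge = 9.25% → £28.4789
Bottle of gin (750 mL) £42.58: beer, wine and spirits → 8.75% → £3.72575
Subtotal = £1885.97; unrounded tax = £174.094875 → £174.09; total due = £2060.06

£2060.06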